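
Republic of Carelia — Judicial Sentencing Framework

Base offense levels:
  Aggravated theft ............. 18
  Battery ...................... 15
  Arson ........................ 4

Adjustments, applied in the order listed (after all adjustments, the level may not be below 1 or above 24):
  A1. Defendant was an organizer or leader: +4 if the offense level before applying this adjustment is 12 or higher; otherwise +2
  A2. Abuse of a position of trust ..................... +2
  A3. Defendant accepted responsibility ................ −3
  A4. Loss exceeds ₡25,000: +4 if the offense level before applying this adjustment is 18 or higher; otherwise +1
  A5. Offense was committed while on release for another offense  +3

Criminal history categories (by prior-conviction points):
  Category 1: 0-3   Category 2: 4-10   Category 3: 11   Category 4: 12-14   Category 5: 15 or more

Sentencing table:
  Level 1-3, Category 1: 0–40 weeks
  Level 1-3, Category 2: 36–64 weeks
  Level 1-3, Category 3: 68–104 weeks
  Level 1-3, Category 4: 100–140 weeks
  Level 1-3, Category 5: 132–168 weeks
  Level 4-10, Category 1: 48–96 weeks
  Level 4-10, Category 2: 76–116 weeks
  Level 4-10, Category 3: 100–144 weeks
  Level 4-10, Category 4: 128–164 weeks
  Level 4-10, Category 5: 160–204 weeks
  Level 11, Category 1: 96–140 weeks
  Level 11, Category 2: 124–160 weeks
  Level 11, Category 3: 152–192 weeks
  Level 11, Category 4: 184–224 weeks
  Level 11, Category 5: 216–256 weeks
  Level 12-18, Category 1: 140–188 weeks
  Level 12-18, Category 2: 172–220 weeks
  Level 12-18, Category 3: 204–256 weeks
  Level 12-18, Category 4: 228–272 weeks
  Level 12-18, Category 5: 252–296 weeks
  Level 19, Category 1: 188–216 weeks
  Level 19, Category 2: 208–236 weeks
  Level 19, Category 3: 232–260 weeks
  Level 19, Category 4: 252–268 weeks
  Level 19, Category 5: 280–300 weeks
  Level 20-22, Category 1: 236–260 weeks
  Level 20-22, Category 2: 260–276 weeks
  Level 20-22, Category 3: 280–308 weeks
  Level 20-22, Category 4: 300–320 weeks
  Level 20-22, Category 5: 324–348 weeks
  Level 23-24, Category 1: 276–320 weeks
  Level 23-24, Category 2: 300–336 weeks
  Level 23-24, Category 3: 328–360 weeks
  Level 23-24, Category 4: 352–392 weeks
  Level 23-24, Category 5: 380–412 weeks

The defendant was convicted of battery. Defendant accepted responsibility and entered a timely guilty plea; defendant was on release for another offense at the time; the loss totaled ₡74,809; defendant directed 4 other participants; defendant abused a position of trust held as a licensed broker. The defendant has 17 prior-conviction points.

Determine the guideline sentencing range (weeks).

Base offense level for battery: 15.
A1 applies (level before this adjustment is 15 ≥ 12, so +4): 15 + 4 = 19.
A2 applies: 19 + 2 = 21.
A3 applies: 21 − 3 = 18.
A4 applies (level before this adjustment is 18 ≥ 18, so +4): 18 + 4 = 22.
A5 applies: 22 + 3 = 25.
Level 25 exceeds the maximum of 24; capped at 24.
Final offense level: 24.
Criminal history: 17 prior points → Category 5 (15+).
Level 24 falls in the 23-24 band.
Grid: Level 23-24 × Category 5 = 380-412 weeks.

380-412 weeks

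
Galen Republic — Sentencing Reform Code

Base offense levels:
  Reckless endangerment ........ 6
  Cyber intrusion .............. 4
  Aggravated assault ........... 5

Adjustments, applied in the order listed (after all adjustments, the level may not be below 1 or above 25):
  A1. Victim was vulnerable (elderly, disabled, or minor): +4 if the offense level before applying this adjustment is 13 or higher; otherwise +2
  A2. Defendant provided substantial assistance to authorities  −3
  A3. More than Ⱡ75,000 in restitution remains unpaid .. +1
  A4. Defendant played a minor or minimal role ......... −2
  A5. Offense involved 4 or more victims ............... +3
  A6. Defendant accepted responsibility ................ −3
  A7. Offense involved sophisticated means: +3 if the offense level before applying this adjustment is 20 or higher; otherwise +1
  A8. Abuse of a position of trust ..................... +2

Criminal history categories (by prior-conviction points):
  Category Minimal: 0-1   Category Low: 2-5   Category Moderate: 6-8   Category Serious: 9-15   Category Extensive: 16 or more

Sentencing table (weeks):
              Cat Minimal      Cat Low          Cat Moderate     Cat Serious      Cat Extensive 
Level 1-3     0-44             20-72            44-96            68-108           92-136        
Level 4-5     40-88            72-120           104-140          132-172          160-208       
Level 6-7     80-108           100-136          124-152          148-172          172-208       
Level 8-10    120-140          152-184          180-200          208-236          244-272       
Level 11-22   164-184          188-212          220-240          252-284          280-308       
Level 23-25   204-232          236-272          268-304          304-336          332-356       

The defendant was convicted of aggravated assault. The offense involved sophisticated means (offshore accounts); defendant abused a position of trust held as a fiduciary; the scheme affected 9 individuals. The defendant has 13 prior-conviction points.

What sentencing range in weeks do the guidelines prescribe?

252-284 weeks

Base offense level for aggravated assault: 5.
A2 does not apply.
A5 applies: 5 + 3 = 8.
A6 does not apply.
A7 applies (level before this adjustment is 8 < 20, so +1): 8 + 1 = 9.
A8 applies: 9 + 2 = 11.
Final offense level: 11.
Criminal history: 13 prior points → Category Serious (9-15).
Level 11 falls in the 11-22 band.
Grid: Level 11-22 × Category Serious = 252-284 weeks.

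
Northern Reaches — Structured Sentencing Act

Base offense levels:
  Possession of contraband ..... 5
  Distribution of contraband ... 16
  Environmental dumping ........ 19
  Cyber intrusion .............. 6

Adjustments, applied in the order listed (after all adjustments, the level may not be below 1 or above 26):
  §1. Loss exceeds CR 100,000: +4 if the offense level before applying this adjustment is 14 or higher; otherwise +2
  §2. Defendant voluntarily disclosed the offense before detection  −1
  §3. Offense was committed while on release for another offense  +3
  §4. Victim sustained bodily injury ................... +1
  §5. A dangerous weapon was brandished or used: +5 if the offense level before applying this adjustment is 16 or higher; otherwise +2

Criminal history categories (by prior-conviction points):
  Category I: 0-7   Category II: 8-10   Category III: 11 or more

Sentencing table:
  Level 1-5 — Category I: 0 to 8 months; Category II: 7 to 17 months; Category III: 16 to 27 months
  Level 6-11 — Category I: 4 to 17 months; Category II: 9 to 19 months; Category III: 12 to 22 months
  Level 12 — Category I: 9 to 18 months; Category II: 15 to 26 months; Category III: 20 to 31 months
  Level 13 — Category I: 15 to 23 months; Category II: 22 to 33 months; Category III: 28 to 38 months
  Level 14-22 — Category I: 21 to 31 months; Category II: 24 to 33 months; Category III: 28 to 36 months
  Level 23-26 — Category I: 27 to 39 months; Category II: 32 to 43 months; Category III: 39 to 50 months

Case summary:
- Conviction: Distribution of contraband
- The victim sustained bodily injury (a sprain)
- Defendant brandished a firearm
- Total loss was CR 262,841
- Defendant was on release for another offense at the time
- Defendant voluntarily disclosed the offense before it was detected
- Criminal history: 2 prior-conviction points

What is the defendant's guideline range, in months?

27-39 months

Base offense level for distribution of contraband: 16.
§1 applies (level before this adjustment is 16 ≥ 14, so +4): 16 + 4 = 20.
§2 applies: 20 − 1 = 19.
§3 applies: 19 + 3 = 22.
§4 applies: 22 + 1 = 23.
§5 applies (level before this adjustment is 23 ≥ 16, so +5): 23 + 5 = 28.
Level 28 exceeds the maximum of 26; capped at 26.
Final offense level: 26.
Criminal history: 2 prior points → Category I (0-7).
Level 26 falls in the 23-26 band.
Grid: Level 23-26 × Category I = 27-39 months.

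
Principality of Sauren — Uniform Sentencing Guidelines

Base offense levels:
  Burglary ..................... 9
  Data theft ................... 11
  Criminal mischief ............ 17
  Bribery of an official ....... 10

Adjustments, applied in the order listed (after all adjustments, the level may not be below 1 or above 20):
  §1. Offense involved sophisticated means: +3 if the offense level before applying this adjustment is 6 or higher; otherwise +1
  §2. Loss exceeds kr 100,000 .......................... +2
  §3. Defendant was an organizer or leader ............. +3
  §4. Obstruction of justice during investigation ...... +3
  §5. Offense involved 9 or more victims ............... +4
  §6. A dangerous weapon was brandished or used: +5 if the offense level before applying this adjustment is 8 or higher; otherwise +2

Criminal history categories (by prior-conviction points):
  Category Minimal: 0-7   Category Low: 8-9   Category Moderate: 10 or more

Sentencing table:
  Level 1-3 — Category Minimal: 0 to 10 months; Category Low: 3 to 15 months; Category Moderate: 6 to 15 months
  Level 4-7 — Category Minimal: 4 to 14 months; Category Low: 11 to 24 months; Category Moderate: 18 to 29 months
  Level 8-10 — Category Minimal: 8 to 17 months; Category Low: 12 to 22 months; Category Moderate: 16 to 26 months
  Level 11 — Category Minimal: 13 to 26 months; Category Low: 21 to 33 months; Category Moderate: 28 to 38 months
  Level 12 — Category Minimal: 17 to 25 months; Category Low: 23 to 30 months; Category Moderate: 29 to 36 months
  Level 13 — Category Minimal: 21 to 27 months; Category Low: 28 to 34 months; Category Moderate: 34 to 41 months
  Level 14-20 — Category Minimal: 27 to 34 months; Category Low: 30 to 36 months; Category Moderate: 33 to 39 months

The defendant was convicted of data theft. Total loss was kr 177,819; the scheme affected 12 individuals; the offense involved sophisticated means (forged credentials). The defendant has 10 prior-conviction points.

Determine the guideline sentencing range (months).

Base offense level for data theft: 11.
§1 applies (level before this adjustment is 11 ≥ 6, so +3): 11 + 3 = 14.
§2 applies: 14 + 2 = 16.
§4 does not apply.
§5 applies: 16 + 4 = 20.
Final offense level: 20.
Criminal history: 10 prior points → Category Moderate (10+).
Level 20 falls in the 14-20 band.
Grid: Level 14-20 × Category Moderate = 33-39 months.

33-39 months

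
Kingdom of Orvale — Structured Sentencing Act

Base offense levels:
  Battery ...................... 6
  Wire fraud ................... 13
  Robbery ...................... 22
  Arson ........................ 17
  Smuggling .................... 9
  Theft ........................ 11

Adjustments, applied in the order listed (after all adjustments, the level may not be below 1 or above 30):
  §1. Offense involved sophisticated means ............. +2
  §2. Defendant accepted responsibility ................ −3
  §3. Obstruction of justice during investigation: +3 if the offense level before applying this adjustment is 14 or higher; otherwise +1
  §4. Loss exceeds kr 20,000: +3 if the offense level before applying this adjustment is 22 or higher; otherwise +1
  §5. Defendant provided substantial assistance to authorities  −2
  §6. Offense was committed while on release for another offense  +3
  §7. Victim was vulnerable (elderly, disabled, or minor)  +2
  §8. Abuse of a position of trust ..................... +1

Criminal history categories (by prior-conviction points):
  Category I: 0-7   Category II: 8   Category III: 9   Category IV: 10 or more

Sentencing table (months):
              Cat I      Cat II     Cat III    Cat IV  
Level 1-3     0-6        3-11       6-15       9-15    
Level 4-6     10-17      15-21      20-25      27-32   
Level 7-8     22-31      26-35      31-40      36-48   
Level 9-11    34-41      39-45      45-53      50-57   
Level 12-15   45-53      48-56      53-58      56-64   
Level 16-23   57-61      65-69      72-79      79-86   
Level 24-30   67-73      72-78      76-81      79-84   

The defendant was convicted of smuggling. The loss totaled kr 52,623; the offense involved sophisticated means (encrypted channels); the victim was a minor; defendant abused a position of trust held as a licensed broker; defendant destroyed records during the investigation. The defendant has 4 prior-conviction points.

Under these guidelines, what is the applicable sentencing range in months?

57-61 months

Base offense level for smuggling: 9.
§1 applies: 9 + 2 = 11.
§3 applies (level before this adjustment is 11 < 14, so +1): 11 + 1 = 12.
§4 applies (level before this adjustment is 12 < 22, so +1): 12 + 1 = 13.
§7 applies: 13 + 2 = 15.
§8 applies: 15 + 1 = 16.
Final offense level: 16.
Criminal history: 4 prior points → Category I (0-7).
Level 16 falls in the 16-23 band.
Grid: Level 16-23 × Category I = 57-61 months.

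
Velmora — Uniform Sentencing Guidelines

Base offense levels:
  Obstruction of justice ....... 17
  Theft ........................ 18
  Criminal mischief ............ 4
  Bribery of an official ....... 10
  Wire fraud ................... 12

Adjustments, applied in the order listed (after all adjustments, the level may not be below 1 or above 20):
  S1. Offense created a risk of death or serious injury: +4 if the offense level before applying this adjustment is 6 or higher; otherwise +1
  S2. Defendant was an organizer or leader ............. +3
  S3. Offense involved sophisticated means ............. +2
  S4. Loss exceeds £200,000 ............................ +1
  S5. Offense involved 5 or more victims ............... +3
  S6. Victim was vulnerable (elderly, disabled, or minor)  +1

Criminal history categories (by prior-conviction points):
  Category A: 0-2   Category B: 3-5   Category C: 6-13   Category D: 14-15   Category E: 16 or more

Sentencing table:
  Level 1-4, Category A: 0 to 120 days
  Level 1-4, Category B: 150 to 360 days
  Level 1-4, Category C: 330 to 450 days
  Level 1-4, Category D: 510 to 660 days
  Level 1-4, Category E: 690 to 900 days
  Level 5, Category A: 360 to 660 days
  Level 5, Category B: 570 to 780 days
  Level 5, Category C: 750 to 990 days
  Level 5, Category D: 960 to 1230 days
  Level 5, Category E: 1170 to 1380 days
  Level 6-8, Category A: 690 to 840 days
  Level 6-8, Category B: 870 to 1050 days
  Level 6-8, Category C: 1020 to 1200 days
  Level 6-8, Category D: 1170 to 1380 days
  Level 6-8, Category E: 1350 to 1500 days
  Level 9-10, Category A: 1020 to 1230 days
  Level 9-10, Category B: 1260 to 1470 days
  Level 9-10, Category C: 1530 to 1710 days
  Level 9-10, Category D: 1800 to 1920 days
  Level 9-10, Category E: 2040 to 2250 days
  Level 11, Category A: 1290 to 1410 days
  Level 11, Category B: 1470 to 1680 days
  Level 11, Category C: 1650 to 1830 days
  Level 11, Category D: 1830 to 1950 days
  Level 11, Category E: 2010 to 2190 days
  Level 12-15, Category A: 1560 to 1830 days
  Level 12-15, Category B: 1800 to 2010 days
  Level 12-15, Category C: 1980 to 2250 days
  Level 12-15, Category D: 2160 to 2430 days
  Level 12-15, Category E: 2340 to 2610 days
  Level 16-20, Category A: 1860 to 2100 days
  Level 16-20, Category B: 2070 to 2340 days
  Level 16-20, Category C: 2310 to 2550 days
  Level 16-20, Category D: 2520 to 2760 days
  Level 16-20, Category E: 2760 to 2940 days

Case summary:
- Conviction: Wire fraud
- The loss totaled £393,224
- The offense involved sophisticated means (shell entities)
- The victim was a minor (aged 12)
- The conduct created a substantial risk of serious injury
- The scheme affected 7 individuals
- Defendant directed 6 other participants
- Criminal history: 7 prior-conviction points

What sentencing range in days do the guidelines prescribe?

2310-2550 days

Base offense level for wire fraud: 12.
S1 applies (level before this adjustment is 12 ≥ 6, so +4): 12 + 4 = 16.
S2 applies: 16 + 3 = 19.
S3 applies: 19 + 2 = 21.
S4 applies: 21 + 1 = 22.
S5 applies: 22 + 3 = 25.
S6 applies: 25 + 1 = 26.
Level 26 exceeds the maximum of 20; capped at 20.
Final offense level: 20.
Criminal history: 7 prior points → Category C (6-13).
Level 20 falls in the 16-20 band.
Grid: Level 16-20 × Category C = 2310-2550 days.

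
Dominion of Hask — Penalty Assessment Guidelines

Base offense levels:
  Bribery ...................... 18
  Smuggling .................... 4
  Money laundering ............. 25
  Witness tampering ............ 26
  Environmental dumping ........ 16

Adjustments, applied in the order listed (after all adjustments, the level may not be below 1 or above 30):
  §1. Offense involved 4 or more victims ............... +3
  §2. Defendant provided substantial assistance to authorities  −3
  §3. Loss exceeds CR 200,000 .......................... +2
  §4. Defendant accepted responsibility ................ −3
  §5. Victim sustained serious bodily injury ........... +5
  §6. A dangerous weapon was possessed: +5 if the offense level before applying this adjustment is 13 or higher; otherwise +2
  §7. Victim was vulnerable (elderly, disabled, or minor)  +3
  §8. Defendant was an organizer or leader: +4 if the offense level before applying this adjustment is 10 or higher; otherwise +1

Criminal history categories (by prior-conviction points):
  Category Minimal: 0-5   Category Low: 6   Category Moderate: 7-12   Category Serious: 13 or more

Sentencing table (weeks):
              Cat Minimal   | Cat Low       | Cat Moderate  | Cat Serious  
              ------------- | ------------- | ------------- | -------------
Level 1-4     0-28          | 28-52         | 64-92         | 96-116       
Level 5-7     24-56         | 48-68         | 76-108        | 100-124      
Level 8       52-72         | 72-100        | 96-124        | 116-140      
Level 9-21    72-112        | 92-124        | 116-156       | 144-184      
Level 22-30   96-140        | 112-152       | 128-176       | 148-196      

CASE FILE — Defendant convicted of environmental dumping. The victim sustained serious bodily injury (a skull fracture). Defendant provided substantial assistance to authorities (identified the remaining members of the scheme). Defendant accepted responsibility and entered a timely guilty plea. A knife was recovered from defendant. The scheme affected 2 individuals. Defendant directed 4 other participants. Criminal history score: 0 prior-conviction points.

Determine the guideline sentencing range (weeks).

Base offense level for environmental dumping: 16.
§1 does not apply.
§2 applies: 16 − 3 = 13.
§3 does not apply.
§4 applies: 13 − 3 = 10.
§5 applies: 10 + 5 = 15.
§6 applies (level before this adjustment is 15 ≥ 13, so +5): 15 + 5 = 20.
§7 does not apply.
§8 applies (level before this adjustment is 20 ≥ 10, so +4): 20 + 4 = 24.
Final offense level: 24.
Criminal history: 0 prior points → Category Minimal (0-5).
Level 24 falls in the 22-30 band.
Grid: Level 22-30 × Category Minimal = 96-140 weeks.

96-140 weeks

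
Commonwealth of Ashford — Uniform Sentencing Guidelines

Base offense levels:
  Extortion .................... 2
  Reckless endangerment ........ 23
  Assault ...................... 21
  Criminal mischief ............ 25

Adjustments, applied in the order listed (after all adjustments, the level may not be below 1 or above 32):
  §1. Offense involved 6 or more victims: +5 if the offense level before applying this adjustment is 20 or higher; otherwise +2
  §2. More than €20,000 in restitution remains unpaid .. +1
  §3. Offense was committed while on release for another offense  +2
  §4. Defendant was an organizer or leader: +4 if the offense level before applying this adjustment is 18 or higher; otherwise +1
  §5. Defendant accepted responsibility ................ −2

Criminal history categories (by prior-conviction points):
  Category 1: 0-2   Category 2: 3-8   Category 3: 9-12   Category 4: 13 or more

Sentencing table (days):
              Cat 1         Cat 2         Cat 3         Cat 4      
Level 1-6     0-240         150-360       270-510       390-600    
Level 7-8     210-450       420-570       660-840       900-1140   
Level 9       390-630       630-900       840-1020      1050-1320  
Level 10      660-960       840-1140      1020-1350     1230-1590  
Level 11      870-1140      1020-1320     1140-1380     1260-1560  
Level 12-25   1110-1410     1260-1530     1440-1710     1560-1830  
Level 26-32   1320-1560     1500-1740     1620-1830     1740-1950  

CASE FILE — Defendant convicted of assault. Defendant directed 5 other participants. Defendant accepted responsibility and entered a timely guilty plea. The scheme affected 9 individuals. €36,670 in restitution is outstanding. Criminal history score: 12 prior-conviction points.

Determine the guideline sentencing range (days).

Base offense level for assault: 21.
§1 applies (level before this adjustment is 21 ≥ 20, so +5): 21 + 5 = 26.
§2 applies: 26 + 1 = 27.
§3 does not apply.
§4 applies (level before this adjustment is 27 ≥ 18, so +4): 27 + 4 = 31.
§5 applies: 31 − 2 = 29.
Final offense level: 29.
Criminal history: 12 prior points → Category 3 (9-12).
Level 29 falls in the 26-32 band.
Grid: Level 26-32 × Category 3 = 1620-1830 days.

1620-1830 days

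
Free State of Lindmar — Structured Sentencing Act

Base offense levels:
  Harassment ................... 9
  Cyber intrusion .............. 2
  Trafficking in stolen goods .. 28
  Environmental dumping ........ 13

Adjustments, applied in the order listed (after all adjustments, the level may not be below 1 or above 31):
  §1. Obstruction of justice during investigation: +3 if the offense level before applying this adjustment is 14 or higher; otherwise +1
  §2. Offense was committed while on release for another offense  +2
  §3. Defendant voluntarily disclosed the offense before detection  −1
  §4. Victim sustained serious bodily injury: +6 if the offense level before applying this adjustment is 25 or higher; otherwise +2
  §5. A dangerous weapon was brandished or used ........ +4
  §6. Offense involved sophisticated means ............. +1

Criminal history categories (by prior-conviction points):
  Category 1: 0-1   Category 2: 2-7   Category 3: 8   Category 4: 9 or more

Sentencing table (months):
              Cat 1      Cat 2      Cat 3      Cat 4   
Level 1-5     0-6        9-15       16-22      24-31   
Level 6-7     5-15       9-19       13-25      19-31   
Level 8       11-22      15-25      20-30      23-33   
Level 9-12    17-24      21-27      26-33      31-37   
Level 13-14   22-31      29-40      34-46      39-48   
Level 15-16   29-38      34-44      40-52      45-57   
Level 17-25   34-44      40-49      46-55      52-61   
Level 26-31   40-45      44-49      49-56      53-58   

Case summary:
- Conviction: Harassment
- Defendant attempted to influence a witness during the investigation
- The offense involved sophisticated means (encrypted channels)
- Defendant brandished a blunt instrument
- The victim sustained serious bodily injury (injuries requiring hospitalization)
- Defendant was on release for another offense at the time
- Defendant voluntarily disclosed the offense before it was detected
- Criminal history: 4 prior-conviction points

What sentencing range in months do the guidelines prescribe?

Base offense level for harassment: 9.
§1 applies (level before this adjustment is 9 < 14, so +1): 9 + 1 = 10.
§2 applies: 10 + 2 = 12.
§3 applies: 12 − 1 = 11.
§4 applies (level before this adjustment is 11 < 25, so +2): 11 + 2 = 13.
§5 applies: 13 + 4 = 17.
§6 applies: 17 + 1 = 18.
Final offense level: 18.
Criminal history: 4 prior points → Category 2 (2-7).
Level 18 falls in the 17-25 band.
Grid: Level 17-25 × Category 2 = 40-49 months.

40-49 months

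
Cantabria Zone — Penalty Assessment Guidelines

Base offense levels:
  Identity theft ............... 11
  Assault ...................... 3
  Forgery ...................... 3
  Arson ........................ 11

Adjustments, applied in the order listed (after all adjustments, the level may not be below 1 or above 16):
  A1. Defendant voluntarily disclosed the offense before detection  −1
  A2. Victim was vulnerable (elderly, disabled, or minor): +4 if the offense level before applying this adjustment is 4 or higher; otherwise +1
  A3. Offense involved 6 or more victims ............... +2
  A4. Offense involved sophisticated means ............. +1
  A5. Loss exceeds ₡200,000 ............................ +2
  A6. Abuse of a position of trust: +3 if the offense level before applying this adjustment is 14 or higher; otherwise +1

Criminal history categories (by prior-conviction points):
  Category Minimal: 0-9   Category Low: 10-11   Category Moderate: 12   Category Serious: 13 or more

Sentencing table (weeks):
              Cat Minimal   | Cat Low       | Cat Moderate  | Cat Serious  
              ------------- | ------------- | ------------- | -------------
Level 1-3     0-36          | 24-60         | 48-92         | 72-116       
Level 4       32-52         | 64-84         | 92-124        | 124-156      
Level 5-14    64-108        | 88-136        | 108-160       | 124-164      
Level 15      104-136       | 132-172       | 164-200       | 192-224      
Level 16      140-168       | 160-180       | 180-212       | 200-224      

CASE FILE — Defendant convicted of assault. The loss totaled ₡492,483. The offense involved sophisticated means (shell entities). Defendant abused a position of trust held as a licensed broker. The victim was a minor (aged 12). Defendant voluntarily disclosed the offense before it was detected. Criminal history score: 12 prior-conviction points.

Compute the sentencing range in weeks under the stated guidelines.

Base offense level for assault: 3.
A1 applies: 3 − 1 = 2.
A2 applies (level before this adjustment is 2 < 4, so +1): 2 + 1 = 3.
A3 does not apply.
A4 applies: 3 + 1 = 4.
A5 applies: 4 + 2 = 6.
A6 applies (level before this adjustment is 6 < 14, so +1): 6 + 1 = 7.
Final offense level: 7.
Criminal history: 12 prior points → Category Moderate (12).
Level 7 falls in the 5-14 band.
Grid: Level 5-14 × Category Moderate = 108-160 weeks.

108-160 weeks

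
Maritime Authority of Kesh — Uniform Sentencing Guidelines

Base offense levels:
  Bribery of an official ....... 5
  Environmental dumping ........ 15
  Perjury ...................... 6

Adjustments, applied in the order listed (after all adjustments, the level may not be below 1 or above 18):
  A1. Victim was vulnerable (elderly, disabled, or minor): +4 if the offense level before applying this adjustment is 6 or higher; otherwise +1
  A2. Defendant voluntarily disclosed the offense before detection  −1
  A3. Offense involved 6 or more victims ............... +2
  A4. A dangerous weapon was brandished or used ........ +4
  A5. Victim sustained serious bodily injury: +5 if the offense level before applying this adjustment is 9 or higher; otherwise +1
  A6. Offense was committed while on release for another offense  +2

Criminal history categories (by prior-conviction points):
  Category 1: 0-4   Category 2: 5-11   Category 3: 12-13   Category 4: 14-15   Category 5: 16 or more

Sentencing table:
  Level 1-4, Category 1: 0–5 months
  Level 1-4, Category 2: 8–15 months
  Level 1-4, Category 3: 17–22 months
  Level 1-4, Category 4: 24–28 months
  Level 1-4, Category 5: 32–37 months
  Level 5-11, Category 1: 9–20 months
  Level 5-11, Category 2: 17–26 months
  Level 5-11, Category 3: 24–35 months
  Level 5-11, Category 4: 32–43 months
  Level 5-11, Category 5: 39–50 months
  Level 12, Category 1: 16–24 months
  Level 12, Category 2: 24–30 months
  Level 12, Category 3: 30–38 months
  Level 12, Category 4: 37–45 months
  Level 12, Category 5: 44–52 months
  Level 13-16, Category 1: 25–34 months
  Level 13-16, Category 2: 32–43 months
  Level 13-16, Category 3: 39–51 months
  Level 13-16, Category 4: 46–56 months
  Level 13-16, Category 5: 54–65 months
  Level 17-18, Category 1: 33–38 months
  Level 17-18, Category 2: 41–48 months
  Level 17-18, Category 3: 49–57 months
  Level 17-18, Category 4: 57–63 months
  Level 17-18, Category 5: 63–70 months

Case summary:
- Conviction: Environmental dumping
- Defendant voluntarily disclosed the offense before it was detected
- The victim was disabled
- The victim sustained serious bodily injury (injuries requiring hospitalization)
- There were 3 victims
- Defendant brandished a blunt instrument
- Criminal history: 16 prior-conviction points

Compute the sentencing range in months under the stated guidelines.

63-70 months

Base offense level for environmental dumping: 15.
A1 applies (level before this adjustment is 15 ≥ 6, so +4): 15 + 4 = 19.
A2 applies: 19 − 1 = 18.
A3 does not apply.
A4 applies: 18 + 4 = 22.
A5 applies (level before this adjustment is 22 ≥ 9, so +5): 22 + 5 = 27.
Level 27 exceeds the maximum of 18; capped at 18.
Final offense level: 18.
Criminal history: 16 prior points → Category 5 (16+).
Level 18 falls in the 17-18 band.
Grid: Level 17-18 × Category 5 = 63-70 months.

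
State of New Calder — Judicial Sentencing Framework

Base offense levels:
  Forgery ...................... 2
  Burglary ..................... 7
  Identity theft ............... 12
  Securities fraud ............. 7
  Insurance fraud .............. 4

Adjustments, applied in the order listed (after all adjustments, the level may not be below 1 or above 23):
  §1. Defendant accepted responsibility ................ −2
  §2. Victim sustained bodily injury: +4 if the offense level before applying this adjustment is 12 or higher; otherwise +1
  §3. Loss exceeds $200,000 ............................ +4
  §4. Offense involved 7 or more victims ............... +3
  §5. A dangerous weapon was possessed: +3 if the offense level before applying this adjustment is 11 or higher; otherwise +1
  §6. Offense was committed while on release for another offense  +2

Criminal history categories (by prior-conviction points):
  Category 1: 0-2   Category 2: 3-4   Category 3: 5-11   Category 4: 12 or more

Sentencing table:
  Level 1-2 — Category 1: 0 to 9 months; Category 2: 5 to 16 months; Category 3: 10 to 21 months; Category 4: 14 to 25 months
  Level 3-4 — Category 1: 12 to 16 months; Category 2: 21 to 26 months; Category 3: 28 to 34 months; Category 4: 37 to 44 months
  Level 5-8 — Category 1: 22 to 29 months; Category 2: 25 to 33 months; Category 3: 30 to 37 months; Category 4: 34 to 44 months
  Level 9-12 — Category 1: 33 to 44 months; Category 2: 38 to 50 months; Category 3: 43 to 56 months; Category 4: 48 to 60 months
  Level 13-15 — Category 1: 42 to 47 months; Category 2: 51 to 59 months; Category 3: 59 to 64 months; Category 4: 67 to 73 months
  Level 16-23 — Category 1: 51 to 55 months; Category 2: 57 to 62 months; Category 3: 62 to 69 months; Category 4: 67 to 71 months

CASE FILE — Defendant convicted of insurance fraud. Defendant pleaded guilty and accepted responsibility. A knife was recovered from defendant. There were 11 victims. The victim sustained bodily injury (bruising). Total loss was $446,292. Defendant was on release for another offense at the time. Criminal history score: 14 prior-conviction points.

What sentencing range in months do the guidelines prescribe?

67-73 months

Base offense level for insurance fraud: 4.
§1 applies: 4 − 2 = 2.
§2 applies (level before this adjustment is 2 < 12, so +1): 2 + 1 = 3.
§3 applies: 3 + 4 = 7.
§4 applies: 7 + 3 = 10.
§5 applies (level before this adjustment is 10 < 11, so +1): 10 + 1 = 11.
§6 applies: 11 + 2 = 13.
Final offense level: 13.
Criminal history: 14 prior points → Category 4 (12+).
Level 13 falls in the 13-15 band.
Grid: Level 13-15 × Category 4 = 67-73 months.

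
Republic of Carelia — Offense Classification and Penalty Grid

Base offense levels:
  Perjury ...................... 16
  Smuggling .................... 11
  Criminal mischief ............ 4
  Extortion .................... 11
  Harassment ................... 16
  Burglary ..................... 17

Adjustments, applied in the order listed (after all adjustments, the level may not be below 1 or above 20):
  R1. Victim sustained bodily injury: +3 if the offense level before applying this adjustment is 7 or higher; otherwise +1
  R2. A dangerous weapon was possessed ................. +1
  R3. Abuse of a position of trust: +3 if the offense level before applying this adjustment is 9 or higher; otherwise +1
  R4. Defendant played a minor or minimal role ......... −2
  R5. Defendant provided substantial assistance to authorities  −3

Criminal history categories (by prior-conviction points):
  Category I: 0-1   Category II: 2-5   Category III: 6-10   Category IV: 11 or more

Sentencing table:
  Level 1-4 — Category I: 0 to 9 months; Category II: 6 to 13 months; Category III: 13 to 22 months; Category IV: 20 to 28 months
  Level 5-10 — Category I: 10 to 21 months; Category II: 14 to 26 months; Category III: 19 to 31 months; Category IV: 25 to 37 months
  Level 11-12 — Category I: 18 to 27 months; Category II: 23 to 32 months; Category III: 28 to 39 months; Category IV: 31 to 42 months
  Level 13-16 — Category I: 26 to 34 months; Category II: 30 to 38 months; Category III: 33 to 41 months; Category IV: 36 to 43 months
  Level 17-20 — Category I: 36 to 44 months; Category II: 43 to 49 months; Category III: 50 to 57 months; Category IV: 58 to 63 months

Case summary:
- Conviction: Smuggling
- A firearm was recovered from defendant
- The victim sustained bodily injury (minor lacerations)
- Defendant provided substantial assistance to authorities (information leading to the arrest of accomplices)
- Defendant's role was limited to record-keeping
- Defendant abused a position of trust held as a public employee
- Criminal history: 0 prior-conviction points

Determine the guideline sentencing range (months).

26-34 months

Base offense level for smuggling: 11.
R1 applies (level before this adjustment is 11 ≥ 7, so +3): 11 + 3 = 14.
R2 applies: 14 + 1 = 15.
R3 applies (level before this adjustment is 15 ≥ 9, so +3): 15 + 3 = 18.
R4 applies: 18 − 2 = 16.
R5 applies: 16 − 3 = 13.
Final offense level: 13.
Criminal history: 0 prior points → Category I (0-1).
Level 13 falls in the 13-16 band.
Grid: Level 13-16 × Category I = 26-34 months.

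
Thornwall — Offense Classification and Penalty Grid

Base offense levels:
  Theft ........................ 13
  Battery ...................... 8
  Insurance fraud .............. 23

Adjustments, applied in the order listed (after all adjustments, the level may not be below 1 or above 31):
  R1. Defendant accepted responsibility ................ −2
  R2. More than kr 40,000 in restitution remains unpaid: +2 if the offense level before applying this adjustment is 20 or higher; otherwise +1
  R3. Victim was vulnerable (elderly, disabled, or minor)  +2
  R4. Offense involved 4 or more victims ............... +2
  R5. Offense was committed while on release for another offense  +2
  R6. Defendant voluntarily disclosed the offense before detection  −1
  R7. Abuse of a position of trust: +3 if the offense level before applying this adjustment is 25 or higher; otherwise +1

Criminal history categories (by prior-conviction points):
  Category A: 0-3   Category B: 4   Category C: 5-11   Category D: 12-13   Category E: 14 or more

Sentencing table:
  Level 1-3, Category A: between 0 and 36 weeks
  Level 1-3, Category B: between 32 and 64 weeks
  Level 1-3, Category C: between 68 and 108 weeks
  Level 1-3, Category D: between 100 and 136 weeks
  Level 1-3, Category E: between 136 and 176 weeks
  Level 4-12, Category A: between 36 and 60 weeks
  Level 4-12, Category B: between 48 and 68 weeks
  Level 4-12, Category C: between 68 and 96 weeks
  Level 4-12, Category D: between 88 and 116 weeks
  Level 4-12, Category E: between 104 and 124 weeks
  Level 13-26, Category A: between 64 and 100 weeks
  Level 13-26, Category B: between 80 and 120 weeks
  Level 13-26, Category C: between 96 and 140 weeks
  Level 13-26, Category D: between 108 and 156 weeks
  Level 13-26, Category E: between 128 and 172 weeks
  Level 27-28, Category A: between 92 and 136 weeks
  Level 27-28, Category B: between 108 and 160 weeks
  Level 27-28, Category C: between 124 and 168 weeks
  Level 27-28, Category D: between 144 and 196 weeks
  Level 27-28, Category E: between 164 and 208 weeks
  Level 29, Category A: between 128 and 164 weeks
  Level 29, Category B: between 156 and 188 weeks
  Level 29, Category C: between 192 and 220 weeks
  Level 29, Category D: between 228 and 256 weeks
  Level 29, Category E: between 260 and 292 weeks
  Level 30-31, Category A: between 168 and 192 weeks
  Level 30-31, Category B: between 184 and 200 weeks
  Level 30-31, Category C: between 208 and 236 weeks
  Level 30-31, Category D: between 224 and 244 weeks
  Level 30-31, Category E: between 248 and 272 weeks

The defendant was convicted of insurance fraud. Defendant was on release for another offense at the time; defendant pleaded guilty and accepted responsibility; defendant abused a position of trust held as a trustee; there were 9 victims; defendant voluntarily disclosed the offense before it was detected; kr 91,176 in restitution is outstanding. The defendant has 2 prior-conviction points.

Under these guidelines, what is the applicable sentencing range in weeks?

128-164 weeks

Base offense level for insurance fraud: 23.
R1 applies: 23 − 2 = 21.
R2 applies (level before this adjustment is 21 ≥ 20, so +2): 21 + 2 = 23.
R3 does not apply.
R4 applies: 23 + 2 = 25.
R5 applies: 25 + 2 = 27.
R6 applies: 27 − 1 = 26.
R7 applies (level before this adjustment is 26 ≥ 25, so +3): 26 + 3 = 29.
Final offense level: 29.
Criminal history: 2 prior points → Category A (0-3).
Level 29 falls in the 29 band.
Grid: Level 29 × Category A = 128-164 weeks.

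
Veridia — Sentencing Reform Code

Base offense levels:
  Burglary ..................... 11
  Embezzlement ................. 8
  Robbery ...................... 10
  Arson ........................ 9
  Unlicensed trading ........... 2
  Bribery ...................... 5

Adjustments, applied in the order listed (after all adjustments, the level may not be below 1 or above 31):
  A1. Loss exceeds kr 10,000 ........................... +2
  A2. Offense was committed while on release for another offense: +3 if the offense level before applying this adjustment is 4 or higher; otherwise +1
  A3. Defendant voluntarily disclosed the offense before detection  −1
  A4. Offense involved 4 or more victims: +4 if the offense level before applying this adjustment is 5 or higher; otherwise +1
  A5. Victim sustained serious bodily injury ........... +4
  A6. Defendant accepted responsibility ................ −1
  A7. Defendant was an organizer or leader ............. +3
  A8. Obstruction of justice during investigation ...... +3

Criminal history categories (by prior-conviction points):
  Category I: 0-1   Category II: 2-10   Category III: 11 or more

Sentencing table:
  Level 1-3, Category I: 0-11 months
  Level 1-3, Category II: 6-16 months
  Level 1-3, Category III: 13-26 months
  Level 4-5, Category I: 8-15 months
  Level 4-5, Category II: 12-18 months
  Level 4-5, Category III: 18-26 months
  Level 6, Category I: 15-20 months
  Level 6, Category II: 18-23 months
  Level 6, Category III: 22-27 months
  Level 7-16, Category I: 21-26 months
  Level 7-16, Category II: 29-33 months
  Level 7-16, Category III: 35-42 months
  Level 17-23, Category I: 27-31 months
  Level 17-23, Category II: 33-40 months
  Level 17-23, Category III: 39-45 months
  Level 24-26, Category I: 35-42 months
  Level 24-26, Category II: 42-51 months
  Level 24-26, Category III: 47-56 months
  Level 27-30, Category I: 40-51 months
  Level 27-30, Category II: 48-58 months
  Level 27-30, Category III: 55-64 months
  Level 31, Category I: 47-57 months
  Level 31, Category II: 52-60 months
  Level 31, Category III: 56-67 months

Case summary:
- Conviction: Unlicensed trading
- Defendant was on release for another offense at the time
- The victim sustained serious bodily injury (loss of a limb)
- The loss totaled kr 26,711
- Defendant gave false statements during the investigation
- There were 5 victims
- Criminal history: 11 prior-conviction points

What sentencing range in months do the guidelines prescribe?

Base offense level for unlicensed trading: 2.
A1 applies: 2 + 2 = 4.
A2 applies (level before this adjustment is 4 ≥ 4, so +3): 4 + 3 = 7.
A3 does not apply.
A4 applies (level before this adjustment is 7 ≥ 5, so +4): 7 + 4 = 11.
A5 applies: 11 + 4 = 15.
A6 does not apply.
A8 applies: 15 + 3 = 18.
Final offense level: 18.
Criminal history: 11 prior points → Category III (11+).
Level 18 falls in the 17-23 band.
Grid: Level 17-23 × Category III = 39-45 months.

39-45 months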